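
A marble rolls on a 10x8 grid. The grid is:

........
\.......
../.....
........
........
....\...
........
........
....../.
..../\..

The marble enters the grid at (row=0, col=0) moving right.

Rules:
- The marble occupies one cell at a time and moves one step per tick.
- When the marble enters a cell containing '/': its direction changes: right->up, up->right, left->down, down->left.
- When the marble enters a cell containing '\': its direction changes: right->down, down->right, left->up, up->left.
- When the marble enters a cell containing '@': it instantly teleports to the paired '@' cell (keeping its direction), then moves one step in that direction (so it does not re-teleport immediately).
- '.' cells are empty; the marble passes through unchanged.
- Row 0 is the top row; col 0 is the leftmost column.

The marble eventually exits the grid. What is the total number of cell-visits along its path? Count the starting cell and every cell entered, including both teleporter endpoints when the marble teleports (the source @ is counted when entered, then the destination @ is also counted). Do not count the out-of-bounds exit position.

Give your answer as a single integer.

Answer: 8

Derivation:
Step 1: enter (0,0), '.' pass, move right to (0,1)
Step 2: enter (0,1), '.' pass, move right to (0,2)
Step 3: enter (0,2), '.' pass, move right to (0,3)
Step 4: enter (0,3), '.' pass, move right to (0,4)
Step 5: enter (0,4), '.' pass, move right to (0,5)
Step 6: enter (0,5), '.' pass, move right to (0,6)
Step 7: enter (0,6), '.' pass, move right to (0,7)
Step 8: enter (0,7), '.' pass, move right to (0,8)
Step 9: at (0,8) — EXIT via right edge, pos 0
Path length (cell visits): 8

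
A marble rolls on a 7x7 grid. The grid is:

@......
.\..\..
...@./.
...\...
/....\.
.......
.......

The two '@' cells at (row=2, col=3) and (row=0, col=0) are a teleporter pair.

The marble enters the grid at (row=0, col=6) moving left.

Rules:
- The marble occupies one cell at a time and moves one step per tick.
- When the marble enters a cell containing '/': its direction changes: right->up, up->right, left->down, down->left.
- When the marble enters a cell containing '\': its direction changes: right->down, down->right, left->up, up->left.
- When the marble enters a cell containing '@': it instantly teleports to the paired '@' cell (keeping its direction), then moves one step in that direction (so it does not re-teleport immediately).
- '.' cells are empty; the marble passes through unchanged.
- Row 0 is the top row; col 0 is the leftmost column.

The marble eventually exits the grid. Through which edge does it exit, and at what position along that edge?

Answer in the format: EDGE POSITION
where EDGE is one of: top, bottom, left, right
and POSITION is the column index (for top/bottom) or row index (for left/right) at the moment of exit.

Step 1: enter (0,6), '.' pass, move left to (0,5)
Step 2: enter (0,5), '.' pass, move left to (0,4)
Step 3: enter (0,4), '.' pass, move left to (0,3)
Step 4: enter (0,3), '.' pass, move left to (0,2)
Step 5: enter (0,2), '.' pass, move left to (0,1)
Step 6: enter (0,1), '.' pass, move left to (0,0)
Step 7: enter (0,0), '@' teleport (0,0)->(2,3), also enter (2,3), move left to (2,2)
Step 8: enter (2,2), '.' pass, move left to (2,1)
Step 9: enter (2,1), '.' pass, move left to (2,0)
Step 10: enter (2,0), '.' pass, move left to (2,-1)
Step 11: at (2,-1) — EXIT via left edge, pos 2

Answer: left 2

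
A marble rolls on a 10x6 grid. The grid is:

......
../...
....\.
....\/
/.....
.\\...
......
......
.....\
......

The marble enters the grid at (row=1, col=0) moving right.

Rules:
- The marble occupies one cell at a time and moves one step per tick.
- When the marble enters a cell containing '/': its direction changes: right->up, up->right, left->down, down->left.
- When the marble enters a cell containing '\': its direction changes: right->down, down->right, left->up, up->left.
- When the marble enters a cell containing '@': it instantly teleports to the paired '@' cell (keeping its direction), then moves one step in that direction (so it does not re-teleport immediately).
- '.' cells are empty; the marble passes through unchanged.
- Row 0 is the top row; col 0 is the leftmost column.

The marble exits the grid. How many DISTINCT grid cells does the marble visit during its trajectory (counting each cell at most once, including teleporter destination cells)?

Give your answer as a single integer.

Step 1: enter (1,0), '.' pass, move right to (1,1)
Step 2: enter (1,1), '.' pass, move right to (1,2)
Step 3: enter (1,2), '/' deflects right->up, move up to (0,2)
Step 4: enter (0,2), '.' pass, move up to (-1,2)
Step 5: at (-1,2) — EXIT via top edge, pos 2
Distinct cells visited: 4 (path length 4)

Answer: 4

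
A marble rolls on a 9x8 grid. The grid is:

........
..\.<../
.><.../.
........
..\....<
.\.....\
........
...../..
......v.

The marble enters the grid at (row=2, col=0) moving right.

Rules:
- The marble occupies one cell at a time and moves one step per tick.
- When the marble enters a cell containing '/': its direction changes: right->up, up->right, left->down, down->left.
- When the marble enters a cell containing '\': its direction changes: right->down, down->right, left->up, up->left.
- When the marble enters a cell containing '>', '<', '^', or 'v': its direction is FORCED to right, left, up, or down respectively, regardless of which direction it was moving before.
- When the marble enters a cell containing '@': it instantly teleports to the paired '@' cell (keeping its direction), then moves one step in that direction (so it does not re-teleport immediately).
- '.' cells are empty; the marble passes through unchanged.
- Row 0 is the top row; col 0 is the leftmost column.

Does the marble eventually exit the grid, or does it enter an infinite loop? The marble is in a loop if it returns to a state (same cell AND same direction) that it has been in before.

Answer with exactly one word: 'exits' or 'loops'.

Step 1: enter (2,0), '.' pass, move right to (2,1)
Step 2: enter (2,1), '>' forces right->right, move right to (2,2)
Step 3: enter (2,2), '<' forces right->left, move left to (2,1)
Step 4: enter (2,1), '>' forces left->right, move right to (2,2)
Step 5: at (2,2) dir=right — LOOP DETECTED (seen before)

Answer: loops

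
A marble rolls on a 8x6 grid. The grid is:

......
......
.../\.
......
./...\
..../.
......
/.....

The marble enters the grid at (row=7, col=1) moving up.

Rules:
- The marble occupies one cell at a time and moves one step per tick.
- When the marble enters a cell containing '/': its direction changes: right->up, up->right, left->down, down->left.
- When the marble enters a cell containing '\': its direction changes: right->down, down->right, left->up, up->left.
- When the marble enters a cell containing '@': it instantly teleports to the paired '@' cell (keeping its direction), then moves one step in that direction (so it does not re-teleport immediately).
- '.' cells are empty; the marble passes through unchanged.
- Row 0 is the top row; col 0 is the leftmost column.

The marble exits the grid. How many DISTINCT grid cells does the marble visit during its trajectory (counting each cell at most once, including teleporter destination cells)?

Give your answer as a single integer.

Step 1: enter (7,1), '.' pass, move up to (6,1)
Step 2: enter (6,1), '.' pass, move up to (5,1)
Step 3: enter (5,1), '.' pass, move up to (4,1)
Step 4: enter (4,1), '/' deflects up->right, move right to (4,2)
Step 5: enter (4,2), '.' pass, move right to (4,3)
Step 6: enter (4,3), '.' pass, move right to (4,4)
Step 7: enter (4,4), '.' pass, move right to (4,5)
Step 8: enter (4,5), '\' deflects right->down, move down to (5,5)
Step 9: enter (5,5), '.' pass, move down to (6,5)
Step 10: enter (6,5), '.' pass, move down to (7,5)
Step 11: enter (7,5), '.' pass, move down to (8,5)
Step 12: at (8,5) — EXIT via bottom edge, pos 5
Distinct cells visited: 11 (path length 11)

Answer: 11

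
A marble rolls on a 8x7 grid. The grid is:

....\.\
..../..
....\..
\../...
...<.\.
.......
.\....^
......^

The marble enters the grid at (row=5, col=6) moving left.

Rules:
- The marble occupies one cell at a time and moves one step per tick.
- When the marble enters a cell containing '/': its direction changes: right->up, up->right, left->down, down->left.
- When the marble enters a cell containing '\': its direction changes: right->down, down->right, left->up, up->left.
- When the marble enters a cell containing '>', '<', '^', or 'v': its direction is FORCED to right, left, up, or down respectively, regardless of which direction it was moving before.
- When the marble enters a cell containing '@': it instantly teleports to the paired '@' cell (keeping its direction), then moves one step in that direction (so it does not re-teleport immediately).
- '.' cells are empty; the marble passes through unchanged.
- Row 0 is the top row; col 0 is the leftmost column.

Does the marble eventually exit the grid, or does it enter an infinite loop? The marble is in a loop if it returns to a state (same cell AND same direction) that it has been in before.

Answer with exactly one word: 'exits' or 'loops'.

Answer: exits

Derivation:
Step 1: enter (5,6), '.' pass, move left to (5,5)
Step 2: enter (5,5), '.' pass, move left to (5,4)
Step 3: enter (5,4), '.' pass, move left to (5,3)
Step 4: enter (5,3), '.' pass, move left to (5,2)
Step 5: enter (5,2), '.' pass, move left to (5,1)
Step 6: enter (5,1), '.' pass, move left to (5,0)
Step 7: enter (5,0), '.' pass, move left to (5,-1)
Step 8: at (5,-1) — EXIT via left edge, pos 5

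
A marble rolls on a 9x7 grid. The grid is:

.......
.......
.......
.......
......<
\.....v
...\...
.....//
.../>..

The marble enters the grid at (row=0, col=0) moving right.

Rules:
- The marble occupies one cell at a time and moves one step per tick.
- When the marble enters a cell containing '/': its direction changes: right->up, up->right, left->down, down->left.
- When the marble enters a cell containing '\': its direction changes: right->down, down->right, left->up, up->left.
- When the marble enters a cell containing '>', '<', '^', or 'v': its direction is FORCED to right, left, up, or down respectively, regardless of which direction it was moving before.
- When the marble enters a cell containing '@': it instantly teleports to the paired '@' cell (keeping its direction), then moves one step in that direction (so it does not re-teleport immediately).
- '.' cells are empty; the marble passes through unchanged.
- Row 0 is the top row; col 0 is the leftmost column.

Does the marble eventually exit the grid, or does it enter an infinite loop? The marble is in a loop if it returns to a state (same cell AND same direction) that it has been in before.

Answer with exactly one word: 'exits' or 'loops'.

Step 1: enter (0,0), '.' pass, move right to (0,1)
Step 2: enter (0,1), '.' pass, move right to (0,2)
Step 3: enter (0,2), '.' pass, move right to (0,3)
Step 4: enter (0,3), '.' pass, move right to (0,4)
Step 5: enter (0,4), '.' pass, move right to (0,5)
Step 6: enter (0,5), '.' pass, move right to (0,6)
Step 7: enter (0,6), '.' pass, move right to (0,7)
Step 8: at (0,7) — EXIT via right edge, pos 0

Answer: exits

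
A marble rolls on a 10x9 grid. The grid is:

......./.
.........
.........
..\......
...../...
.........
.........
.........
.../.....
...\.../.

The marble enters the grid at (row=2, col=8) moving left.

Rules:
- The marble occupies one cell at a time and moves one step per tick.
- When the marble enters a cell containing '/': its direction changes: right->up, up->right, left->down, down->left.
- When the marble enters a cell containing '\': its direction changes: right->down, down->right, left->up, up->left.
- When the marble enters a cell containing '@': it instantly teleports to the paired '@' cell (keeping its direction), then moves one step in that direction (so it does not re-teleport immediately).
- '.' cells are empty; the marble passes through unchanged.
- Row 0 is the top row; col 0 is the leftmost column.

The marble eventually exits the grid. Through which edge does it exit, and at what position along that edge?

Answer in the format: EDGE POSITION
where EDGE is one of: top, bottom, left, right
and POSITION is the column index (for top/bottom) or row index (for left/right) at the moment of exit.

Answer: left 2

Derivation:
Step 1: enter (2,8), '.' pass, move left to (2,7)
Step 2: enter (2,7), '.' pass, move left to (2,6)
Step 3: enter (2,6), '.' pass, move left to (2,5)
Step 4: enter (2,5), '.' pass, move left to (2,4)
Step 5: enter (2,4), '.' pass, move left to (2,3)
Step 6: enter (2,3), '.' pass, move left to (2,2)
Step 7: enter (2,2), '.' pass, move left to (2,1)
Step 8: enter (2,1), '.' pass, move left to (2,0)
Step 9: enter (2,0), '.' pass, move left to (2,-1)
Step 10: at (2,-1) — EXIT via left edge, pos 2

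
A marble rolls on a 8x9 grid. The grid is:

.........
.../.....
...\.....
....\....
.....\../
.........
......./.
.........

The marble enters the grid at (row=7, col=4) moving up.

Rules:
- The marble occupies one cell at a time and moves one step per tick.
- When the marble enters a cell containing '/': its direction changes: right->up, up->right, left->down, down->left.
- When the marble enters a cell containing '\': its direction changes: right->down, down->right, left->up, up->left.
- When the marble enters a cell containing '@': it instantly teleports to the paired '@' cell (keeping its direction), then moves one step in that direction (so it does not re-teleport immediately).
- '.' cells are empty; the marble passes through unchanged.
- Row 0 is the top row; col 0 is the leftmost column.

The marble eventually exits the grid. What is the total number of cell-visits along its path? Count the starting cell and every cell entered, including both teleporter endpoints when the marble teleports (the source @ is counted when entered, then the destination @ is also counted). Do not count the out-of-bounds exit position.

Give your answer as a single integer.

Answer: 9

Derivation:
Step 1: enter (7,4), '.' pass, move up to (6,4)
Step 2: enter (6,4), '.' pass, move up to (5,4)
Step 3: enter (5,4), '.' pass, move up to (4,4)
Step 4: enter (4,4), '.' pass, move up to (3,4)
Step 5: enter (3,4), '\' deflects up->left, move left to (3,3)
Step 6: enter (3,3), '.' pass, move left to (3,2)
Step 7: enter (3,2), '.' pass, move left to (3,1)
Step 8: enter (3,1), '.' pass, move left to (3,0)
Step 9: enter (3,0), '.' pass, move left to (3,-1)
Step 10: at (3,-1) — EXIT via left edge, pos 3
Path length (cell visits): 9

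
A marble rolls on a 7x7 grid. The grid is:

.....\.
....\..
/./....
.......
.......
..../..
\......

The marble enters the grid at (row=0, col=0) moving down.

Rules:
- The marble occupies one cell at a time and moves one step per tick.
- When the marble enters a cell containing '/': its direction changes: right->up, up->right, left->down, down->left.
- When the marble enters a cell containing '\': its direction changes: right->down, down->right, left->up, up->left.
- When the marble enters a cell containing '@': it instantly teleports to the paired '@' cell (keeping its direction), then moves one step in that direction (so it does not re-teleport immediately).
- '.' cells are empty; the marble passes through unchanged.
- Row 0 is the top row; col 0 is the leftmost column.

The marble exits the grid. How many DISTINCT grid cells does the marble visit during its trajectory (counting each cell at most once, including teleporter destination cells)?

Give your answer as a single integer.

Answer: 3

Derivation:
Step 1: enter (0,0), '.' pass, move down to (1,0)
Step 2: enter (1,0), '.' pass, move down to (2,0)
Step 3: enter (2,0), '/' deflects down->left, move left to (2,-1)
Step 4: at (2,-1) — EXIT via left edge, pos 2
Distinct cells visited: 3 (path length 3)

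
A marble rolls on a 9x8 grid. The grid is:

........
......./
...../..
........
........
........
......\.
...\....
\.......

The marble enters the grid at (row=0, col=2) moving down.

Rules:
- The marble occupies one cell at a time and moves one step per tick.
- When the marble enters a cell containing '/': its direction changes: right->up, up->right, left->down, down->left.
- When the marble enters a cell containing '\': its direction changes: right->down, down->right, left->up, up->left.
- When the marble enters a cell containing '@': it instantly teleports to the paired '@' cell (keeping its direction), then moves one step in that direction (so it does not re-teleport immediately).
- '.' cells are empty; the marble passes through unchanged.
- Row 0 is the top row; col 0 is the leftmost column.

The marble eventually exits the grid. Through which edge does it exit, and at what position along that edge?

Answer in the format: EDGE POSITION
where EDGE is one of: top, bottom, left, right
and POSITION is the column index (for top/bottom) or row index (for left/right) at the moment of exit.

Step 1: enter (0,2), '.' pass, move down to (1,2)
Step 2: enter (1,2), '.' pass, move down to (2,2)
Step 3: enter (2,2), '.' pass, move down to (3,2)
Step 4: enter (3,2), '.' pass, move down to (4,2)
Step 5: enter (4,2), '.' pass, move down to (5,2)
Step 6: enter (5,2), '.' pass, move down to (6,2)
Step 7: enter (6,2), '.' pass, move down to (7,2)
Step 8: enter (7,2), '.' pass, move down to (8,2)
Step 9: enter (8,2), '.' pass, move down to (9,2)
Step 10: at (9,2) — EXIT via bottom edge, pos 2

Answer: bottom 2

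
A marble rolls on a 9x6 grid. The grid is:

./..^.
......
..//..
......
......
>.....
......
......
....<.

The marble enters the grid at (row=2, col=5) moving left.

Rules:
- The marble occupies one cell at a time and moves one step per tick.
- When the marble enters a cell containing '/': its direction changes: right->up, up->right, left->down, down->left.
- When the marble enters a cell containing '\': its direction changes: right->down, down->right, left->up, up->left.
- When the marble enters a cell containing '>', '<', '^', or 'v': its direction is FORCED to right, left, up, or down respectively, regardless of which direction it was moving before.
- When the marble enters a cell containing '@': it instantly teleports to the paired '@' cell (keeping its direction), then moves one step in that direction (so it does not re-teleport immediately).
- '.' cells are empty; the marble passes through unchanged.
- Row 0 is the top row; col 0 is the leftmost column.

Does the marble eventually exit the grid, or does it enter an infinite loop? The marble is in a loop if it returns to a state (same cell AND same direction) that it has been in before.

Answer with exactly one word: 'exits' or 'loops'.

Step 1: enter (2,5), '.' pass, move left to (2,4)
Step 2: enter (2,4), '.' pass, move left to (2,3)
Step 3: enter (2,3), '/' deflects left->down, move down to (3,3)
Step 4: enter (3,3), '.' pass, move down to (4,3)
Step 5: enter (4,3), '.' pass, move down to (5,3)
Step 6: enter (5,3), '.' pass, move down to (6,3)
Step 7: enter (6,3), '.' pass, move down to (7,3)
Step 8: enter (7,3), '.' pass, move down to (8,3)
Step 9: enter (8,3), '.' pass, move down to (9,3)
Step 10: at (9,3) — EXIT via bottom edge, pos 3

Answer: exits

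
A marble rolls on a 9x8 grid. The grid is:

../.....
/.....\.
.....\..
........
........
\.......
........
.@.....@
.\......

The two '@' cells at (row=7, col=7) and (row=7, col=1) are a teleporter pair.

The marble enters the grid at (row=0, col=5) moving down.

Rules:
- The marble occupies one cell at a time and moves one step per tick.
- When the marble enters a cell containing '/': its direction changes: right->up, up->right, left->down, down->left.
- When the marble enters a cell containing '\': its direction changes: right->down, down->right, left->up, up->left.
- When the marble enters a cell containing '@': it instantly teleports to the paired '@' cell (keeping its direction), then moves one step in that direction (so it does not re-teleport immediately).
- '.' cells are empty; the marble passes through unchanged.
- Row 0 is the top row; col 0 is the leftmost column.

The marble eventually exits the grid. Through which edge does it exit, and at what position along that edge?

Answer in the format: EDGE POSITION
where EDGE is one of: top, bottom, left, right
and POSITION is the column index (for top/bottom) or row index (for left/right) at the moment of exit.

Step 1: enter (0,5), '.' pass, move down to (1,5)
Step 2: enter (1,5), '.' pass, move down to (2,5)
Step 3: enter (2,5), '\' deflects down->right, move right to (2,6)
Step 4: enter (2,6), '.' pass, move right to (2,7)
Step 5: enter (2,7), '.' pass, move right to (2,8)
Step 6: at (2,8) — EXIT via right edge, pos 2

Answer: right 2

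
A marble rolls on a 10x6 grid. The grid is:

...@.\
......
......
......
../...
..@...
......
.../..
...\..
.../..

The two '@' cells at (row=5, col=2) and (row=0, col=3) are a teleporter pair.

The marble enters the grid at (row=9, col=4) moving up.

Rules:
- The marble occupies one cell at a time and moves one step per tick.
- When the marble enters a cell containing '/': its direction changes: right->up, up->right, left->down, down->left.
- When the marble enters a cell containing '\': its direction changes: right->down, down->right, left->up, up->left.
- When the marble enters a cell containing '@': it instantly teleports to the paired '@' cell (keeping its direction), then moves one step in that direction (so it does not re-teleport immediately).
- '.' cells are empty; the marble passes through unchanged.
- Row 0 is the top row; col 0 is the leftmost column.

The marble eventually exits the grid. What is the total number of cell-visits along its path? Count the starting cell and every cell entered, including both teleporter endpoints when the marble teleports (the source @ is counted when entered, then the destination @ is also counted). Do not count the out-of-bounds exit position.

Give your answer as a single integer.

Answer: 10

Derivation:
Step 1: enter (9,4), '.' pass, move up to (8,4)
Step 2: enter (8,4), '.' pass, move up to (7,4)
Step 3: enter (7,4), '.' pass, move up to (6,4)
Step 4: enter (6,4), '.' pass, move up to (5,4)
Step 5: enter (5,4), '.' pass, move up to (4,4)
Step 6: enter (4,4), '.' pass, move up to (3,4)
Step 7: enter (3,4), '.' pass, move up to (2,4)
Step 8: enter (2,4), '.' pass, move up to (1,4)
Step 9: enter (1,4), '.' pass, move up to (0,4)
Step 10: enter (0,4), '.' pass, move up to (-1,4)
Step 11: at (-1,4) — EXIT via top edge, pos 4
Path length (cell visits): 10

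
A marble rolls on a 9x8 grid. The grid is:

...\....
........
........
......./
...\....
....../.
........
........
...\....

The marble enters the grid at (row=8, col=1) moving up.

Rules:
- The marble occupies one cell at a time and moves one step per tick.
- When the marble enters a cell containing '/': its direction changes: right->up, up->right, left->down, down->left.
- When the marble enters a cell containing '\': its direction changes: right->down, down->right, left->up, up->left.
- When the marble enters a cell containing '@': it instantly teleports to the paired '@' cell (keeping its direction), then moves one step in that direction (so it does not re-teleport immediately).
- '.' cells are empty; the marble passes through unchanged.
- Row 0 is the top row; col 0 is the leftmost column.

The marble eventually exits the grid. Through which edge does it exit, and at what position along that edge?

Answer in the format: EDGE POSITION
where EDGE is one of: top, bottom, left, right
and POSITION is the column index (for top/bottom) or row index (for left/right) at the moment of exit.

Step 1: enter (8,1), '.' pass, move up to (7,1)
Step 2: enter (7,1), '.' pass, move up to (6,1)
Step 3: enter (6,1), '.' pass, move up to (5,1)
Step 4: enter (5,1), '.' pass, move up to (4,1)
Step 5: enter (4,1), '.' pass, move up to (3,1)
Step 6: enter (3,1), '.' pass, move up to (2,1)
Step 7: enter (2,1), '.' pass, move up to (1,1)
Step 8: enter (1,1), '.' pass, move up to (0,1)
Step 9: enter (0,1), '.' pass, move up to (-1,1)
Step 10: at (-1,1) — EXIT via top edge, pos 1

Answer: top 1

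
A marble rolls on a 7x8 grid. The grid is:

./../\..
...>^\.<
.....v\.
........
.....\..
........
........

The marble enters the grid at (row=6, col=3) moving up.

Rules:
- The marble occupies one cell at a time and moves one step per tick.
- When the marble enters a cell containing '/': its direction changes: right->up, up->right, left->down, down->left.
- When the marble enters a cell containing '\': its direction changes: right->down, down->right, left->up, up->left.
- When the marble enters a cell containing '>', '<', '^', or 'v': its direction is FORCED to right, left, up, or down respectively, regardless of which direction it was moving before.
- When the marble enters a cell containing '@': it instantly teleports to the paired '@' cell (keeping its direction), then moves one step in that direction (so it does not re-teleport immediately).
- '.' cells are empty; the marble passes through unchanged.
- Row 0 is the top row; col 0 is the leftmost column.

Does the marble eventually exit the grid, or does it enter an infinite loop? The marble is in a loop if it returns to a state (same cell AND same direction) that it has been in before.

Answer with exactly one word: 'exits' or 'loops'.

Answer: loops

Derivation:
Step 1: enter (6,3), '.' pass, move up to (5,3)
Step 2: enter (5,3), '.' pass, move up to (4,3)
Step 3: enter (4,3), '.' pass, move up to (3,3)
Step 4: enter (3,3), '.' pass, move up to (2,3)
Step 5: enter (2,3), '.' pass, move up to (1,3)
Step 6: enter (1,3), '>' forces up->right, move right to (1,4)
Step 7: enter (1,4), '^' forces right->up, move up to (0,4)
Step 8: enter (0,4), '/' deflects up->right, move right to (0,5)
Step 9: enter (0,5), '\' deflects right->down, move down to (1,5)
Step 10: enter (1,5), '\' deflects down->right, move right to (1,6)
Step 11: enter (1,6), '.' pass, move right to (1,7)
Step 12: enter (1,7), '<' forces right->left, move left to (1,6)
Step 13: enter (1,6), '.' pass, move left to (1,5)
Step 14: enter (1,5), '\' deflects left->up, move up to (0,5)
Step 15: enter (0,5), '\' deflects up->left, move left to (0,4)
Step 16: enter (0,4), '/' deflects left->down, move down to (1,4)
Step 17: enter (1,4), '^' forces down->up, move up to (0,4)
Step 18: at (0,4) dir=up — LOOP DETECTED (seen before)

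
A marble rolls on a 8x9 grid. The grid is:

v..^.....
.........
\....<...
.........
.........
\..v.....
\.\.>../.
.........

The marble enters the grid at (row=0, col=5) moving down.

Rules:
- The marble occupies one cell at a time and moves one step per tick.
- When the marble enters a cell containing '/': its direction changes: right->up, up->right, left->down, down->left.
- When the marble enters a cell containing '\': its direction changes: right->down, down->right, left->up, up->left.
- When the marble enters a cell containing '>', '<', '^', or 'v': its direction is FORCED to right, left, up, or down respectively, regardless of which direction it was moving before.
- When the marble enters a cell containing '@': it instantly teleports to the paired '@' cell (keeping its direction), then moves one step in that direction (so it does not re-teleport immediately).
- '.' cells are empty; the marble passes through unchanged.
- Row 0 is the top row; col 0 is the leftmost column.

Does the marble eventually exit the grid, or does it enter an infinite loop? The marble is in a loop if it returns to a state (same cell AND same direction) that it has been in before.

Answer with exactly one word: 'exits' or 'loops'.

Step 1: enter (0,5), '.' pass, move down to (1,5)
Step 2: enter (1,5), '.' pass, move down to (2,5)
Step 3: enter (2,5), '<' forces down->left, move left to (2,4)
Step 4: enter (2,4), '.' pass, move left to (2,3)
Step 5: enter (2,3), '.' pass, move left to (2,2)
Step 6: enter (2,2), '.' pass, move left to (2,1)
Step 7: enter (2,1), '.' pass, move left to (2,0)
Step 8: enter (2,0), '\' deflects left->up, move up to (1,0)
Step 9: enter (1,0), '.' pass, move up to (0,0)
Step 10: enter (0,0), 'v' forces up->down, move down to (1,0)
Step 11: enter (1,0), '.' pass, move down to (2,0)
Step 12: enter (2,0), '\' deflects down->right, move right to (2,1)
Step 13: enter (2,1), '.' pass, move right to (2,2)
Step 14: enter (2,2), '.' pass, move right to (2,3)
Step 15: enter (2,3), '.' pass, move right to (2,4)
Step 16: enter (2,4), '.' pass, move right to (2,5)
Step 17: enter (2,5), '<' forces right->left, move left to (2,4)
Step 18: at (2,4) dir=left — LOOP DETECTED (seen before)

Answer: loops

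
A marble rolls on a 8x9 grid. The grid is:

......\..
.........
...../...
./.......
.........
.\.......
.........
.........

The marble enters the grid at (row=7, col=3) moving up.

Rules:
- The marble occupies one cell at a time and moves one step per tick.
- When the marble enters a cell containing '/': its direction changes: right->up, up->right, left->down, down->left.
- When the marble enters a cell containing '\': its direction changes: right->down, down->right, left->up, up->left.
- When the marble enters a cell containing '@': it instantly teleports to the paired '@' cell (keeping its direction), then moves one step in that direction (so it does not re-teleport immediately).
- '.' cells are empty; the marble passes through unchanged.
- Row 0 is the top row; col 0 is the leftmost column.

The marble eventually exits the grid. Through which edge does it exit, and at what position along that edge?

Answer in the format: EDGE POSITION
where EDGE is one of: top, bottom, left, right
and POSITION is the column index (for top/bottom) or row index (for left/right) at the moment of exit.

Step 1: enter (7,3), '.' pass, move up to (6,3)
Step 2: enter (6,3), '.' pass, move up to (5,3)
Step 3: enter (5,3), '.' pass, move up to (4,3)
Step 4: enter (4,3), '.' pass, move up to (3,3)
Step 5: enter (3,3), '.' pass, move up to (2,3)
Step 6: enter (2,3), '.' pass, move up to (1,3)
Step 7: enter (1,3), '.' pass, move up to (0,3)
Step 8: enter (0,3), '.' pass, move up to (-1,3)
Step 9: at (-1,3) — EXIT via top edge, pos 3

Answer: top 3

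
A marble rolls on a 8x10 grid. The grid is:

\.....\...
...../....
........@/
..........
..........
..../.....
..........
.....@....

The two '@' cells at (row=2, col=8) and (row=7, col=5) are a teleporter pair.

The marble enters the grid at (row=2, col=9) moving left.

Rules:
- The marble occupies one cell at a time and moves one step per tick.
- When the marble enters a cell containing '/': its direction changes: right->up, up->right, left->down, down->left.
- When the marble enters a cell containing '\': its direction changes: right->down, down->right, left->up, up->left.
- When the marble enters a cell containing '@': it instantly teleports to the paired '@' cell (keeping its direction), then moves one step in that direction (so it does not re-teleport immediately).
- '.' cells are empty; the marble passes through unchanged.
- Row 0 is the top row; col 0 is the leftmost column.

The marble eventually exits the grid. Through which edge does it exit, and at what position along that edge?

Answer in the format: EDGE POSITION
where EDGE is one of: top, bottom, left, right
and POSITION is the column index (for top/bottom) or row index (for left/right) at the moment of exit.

Step 1: enter (2,9), '/' deflects left->down, move down to (3,9)
Step 2: enter (3,9), '.' pass, move down to (4,9)
Step 3: enter (4,9), '.' pass, move down to (5,9)
Step 4: enter (5,9), '.' pass, move down to (6,9)
Step 5: enter (6,9), '.' pass, move down to (7,9)
Step 6: enter (7,9), '.' pass, move down to (8,9)
Step 7: at (8,9) — EXIT via bottom edge, pos 9

Answer: bottom 9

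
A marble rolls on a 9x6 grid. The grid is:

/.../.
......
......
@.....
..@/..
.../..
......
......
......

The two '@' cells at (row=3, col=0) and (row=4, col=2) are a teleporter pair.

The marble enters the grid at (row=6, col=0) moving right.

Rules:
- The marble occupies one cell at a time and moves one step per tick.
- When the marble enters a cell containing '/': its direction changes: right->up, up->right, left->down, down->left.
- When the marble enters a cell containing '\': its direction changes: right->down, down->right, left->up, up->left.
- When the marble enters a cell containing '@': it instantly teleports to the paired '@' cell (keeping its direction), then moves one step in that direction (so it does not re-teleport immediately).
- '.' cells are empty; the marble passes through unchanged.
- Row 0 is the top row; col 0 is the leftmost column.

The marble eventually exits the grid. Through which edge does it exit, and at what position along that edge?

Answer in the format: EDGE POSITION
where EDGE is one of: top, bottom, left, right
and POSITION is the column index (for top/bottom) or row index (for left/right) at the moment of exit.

Step 1: enter (6,0), '.' pass, move right to (6,1)
Step 2: enter (6,1), '.' pass, move right to (6,2)
Step 3: enter (6,2), '.' pass, move right to (6,3)
Step 4: enter (6,3), '.' pass, move right to (6,4)
Step 5: enter (6,4), '.' pass, move right to (6,5)
Step 6: enter (6,5), '.' pass, move right to (6,6)
Step 7: at (6,6) — EXIT via right edge, pos 6

Answer: right 6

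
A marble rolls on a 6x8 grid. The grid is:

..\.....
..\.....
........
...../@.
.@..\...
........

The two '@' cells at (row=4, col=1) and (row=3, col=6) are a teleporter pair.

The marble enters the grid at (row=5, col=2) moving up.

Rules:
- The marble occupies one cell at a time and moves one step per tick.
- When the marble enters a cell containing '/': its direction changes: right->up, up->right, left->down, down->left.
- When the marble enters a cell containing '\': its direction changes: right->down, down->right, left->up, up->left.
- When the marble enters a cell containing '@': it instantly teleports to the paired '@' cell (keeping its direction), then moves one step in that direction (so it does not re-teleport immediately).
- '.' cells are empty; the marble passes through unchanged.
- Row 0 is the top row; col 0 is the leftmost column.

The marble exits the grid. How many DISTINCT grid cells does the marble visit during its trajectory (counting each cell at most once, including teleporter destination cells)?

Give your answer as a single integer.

Step 1: enter (5,2), '.' pass, move up to (4,2)
Step 2: enter (4,2), '.' pass, move up to (3,2)
Step 3: enter (3,2), '.' pass, move up to (2,2)
Step 4: enter (2,2), '.' pass, move up to (1,2)
Step 5: enter (1,2), '\' deflects up->left, move left to (1,1)
Step 6: enter (1,1), '.' pass, move left to (1,0)
Step 7: enter (1,0), '.' pass, move left to (1,-1)
Step 8: at (1,-1) — EXIT via left edge, pos 1
Distinct cells visited: 7 (path length 7)

Answer: 7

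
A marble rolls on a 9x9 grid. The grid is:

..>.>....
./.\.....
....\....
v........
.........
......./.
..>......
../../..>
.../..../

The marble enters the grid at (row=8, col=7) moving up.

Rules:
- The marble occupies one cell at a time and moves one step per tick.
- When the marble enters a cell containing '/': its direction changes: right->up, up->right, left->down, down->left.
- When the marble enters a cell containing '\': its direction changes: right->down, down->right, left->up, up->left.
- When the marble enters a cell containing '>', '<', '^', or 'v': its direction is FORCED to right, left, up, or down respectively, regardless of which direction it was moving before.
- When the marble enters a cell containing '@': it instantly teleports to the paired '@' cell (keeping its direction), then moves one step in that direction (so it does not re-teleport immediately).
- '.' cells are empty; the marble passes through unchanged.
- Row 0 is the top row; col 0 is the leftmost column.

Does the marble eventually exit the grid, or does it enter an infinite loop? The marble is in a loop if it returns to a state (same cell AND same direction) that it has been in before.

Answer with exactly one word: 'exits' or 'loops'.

Answer: exits

Derivation:
Step 1: enter (8,7), '.' pass, move up to (7,7)
Step 2: enter (7,7), '.' pass, move up to (6,7)
Step 3: enter (6,7), '.' pass, move up to (5,7)
Step 4: enter (5,7), '/' deflects up->right, move right to (5,8)
Step 5: enter (5,8), '.' pass, move right to (5,9)
Step 6: at (5,9) — EXIT via right edge, pos 5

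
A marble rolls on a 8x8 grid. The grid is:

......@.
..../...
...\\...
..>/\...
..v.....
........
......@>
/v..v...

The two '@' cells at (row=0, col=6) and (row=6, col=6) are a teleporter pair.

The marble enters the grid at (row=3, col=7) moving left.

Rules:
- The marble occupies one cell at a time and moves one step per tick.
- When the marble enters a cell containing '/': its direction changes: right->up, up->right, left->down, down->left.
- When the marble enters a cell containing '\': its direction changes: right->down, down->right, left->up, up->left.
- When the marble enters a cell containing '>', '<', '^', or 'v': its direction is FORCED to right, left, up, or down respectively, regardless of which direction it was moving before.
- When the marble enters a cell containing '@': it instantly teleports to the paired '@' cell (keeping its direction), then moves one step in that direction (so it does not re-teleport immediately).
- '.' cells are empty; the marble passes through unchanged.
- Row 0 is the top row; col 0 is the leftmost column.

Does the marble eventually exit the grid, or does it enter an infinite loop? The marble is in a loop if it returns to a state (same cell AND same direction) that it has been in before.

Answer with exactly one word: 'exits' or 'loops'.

Answer: exits

Derivation:
Step 1: enter (3,7), '.' pass, move left to (3,6)
Step 2: enter (3,6), '.' pass, move left to (3,5)
Step 3: enter (3,5), '.' pass, move left to (3,4)
Step 4: enter (3,4), '\' deflects left->up, move up to (2,4)
Step 5: enter (2,4), '\' deflects up->left, move left to (2,3)
Step 6: enter (2,3), '\' deflects left->up, move up to (1,3)
Step 7: enter (1,3), '.' pass, move up to (0,3)
Step 8: enter (0,3), '.' pass, move up to (-1,3)
Step 9: at (-1,3) — EXIT via top edge, pos 3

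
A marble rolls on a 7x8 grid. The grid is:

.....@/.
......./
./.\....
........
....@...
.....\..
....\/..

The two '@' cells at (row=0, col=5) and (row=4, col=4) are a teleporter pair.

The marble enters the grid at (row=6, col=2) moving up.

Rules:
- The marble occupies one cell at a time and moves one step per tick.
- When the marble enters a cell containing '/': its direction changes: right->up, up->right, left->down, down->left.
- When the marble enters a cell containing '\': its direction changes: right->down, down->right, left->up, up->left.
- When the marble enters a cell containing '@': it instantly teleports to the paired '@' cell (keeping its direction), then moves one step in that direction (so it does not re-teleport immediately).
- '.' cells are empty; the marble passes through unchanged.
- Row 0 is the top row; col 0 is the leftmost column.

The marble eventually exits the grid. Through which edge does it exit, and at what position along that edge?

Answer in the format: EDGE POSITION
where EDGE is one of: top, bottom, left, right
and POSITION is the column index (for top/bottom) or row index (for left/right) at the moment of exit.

Answer: top 2

Derivation:
Step 1: enter (6,2), '.' pass, move up to (5,2)
Step 2: enter (5,2), '.' pass, move up to (4,2)
Step 3: enter (4,2), '.' pass, move up to (3,2)
Step 4: enter (3,2), '.' pass, move up to (2,2)
Step 5: enter (2,2), '.' pass, move up to (1,2)
Step 6: enter (1,2), '.' pass, move up to (0,2)
Step 7: enter (0,2), '.' pass, move up to (-1,2)
Step 8: at (-1,2) — EXIT via top edge, pos 2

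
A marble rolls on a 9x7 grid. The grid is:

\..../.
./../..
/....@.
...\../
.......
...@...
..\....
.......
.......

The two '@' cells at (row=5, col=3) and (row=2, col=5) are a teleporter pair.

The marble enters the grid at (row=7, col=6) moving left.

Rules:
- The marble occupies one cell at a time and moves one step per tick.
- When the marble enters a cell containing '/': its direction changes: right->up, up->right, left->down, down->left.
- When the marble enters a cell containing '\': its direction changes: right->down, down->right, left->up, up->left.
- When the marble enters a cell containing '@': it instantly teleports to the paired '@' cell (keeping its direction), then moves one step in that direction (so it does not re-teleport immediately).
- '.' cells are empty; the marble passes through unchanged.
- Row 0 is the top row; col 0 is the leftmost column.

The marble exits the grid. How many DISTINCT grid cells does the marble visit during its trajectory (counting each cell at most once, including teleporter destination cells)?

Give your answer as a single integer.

Answer: 7

Derivation:
Step 1: enter (7,6), '.' pass, move left to (7,5)
Step 2: enter (7,5), '.' pass, move left to (7,4)
Step 3: enter (7,4), '.' pass, move left to (7,3)
Step 4: enter (7,3), '.' pass, move left to (7,2)
Step 5: enter (7,2), '.' pass, move left to (7,1)
Step 6: enter (7,1), '.' pass, move left to (7,0)
Step 7: enter (7,0), '.' pass, move left to (7,-1)
Step 8: at (7,-1) — EXIT via left edge, pos 7
Distinct cells visited: 7 (path length 7)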